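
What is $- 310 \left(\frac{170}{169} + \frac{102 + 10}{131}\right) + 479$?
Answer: $- \frac{2166799}{22139} \approx -97.872$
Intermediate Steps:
$- 310 \left(\frac{170}{169} + \frac{102 + 10}{131}\right) + 479 = - 310 \left(170 \cdot \frac{1}{169} + 112 \cdot \frac{1}{131}\right) + 479 = - 310 \left(\frac{170}{169} + \frac{112}{131}\right) + 479 = \left(-310\right) \frac{41198}{22139} + 479 = - \frac{12771380}{22139} + 479 = - \frac{2166799}{22139}$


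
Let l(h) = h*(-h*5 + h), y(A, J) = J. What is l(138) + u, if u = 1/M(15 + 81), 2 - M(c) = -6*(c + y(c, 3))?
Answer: -45400895/596 ≈ -76176.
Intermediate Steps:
l(h) = -4*h² (l(h) = h*(-5*h + h) = h*(-4*h) = -4*h²)
M(c) = 20 + 6*c (M(c) = 2 - (-6)*(c + 3) = 2 - (-6)*(3 + c) = 2 - (-18 - 6*c) = 2 + (18 + 6*c) = 20 + 6*c)
u = 1/596 (u = 1/(20 + 6*(15 + 81)) = 1/(20 + 6*96) = 1/(20 + 576) = 1/596 ≈ 0.0016779)
l(138) + u = -4*138² + 1/596 = -4*19044 + 1/596 = -76176 + 1/596 = -45400895/596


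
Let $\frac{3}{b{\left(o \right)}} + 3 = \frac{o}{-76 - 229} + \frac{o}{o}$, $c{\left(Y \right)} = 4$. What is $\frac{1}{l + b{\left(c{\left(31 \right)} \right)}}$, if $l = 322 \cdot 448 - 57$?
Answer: $\frac{614}{88537271} \approx 6.9349 \cdot 10^{-6}$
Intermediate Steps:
$b{\left(o \right)} = \frac{3}{-2 - \frac{o}{305}}$ ($b{\left(o \right)} = \frac{3}{-3 + \left(\frac{o}{-76 - 229} + \frac{o}{o}\right)} = \frac{3}{-3 + \left(\frac{o}{-305} + 1\right)} = \frac{3}{-3 + \left(o \left(- \frac{1}{305}\right) + 1\right)} = \frac{3}{-3 - \left(-1 + \frac{o}{305}\right)} = \frac{3}{-2 - \frac{o}{305}}$)
$l = 144199$ ($l = 144256 - 57 = 144199$)
$\frac{1}{l + b{\left(c{\left(31 \right)} \right)}} = \frac{1}{144199 - \frac{915}{610 + 4}} = \frac{1}{144199 - \frac{915}{614}} = \frac{1}{\frac{88537271}{614}} = \frac{614}{88537271}$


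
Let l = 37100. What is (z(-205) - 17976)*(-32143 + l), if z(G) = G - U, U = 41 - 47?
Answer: -90093475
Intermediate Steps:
U = -6
z(G) = 6 + G (z(G) = G - 1*(-6) = G + 6 = 6 + G)
(z(-205) - 17976)*(-32143 + l) = ((6 - 205) - 17976)*(-32143 + 37100) = (-199 - 17976)*4957 = -18175*4957 = -90093475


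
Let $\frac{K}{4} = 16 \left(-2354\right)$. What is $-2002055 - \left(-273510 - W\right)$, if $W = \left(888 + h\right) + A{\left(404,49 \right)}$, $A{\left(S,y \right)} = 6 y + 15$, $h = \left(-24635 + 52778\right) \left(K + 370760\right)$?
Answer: $6192659524$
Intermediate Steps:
$K = -150656$ ($K = 4 \cdot 16 \left(-2354\right) = 4 \left(-37664\right) = -150656$)
$h = 6194386872$ ($h = \left(-24635 + 52778\right) \left(-150656 + 370760\right) = 28143 \cdot 220104 = 6194386872$)
$A{\left(S,y \right)} = 15 + 6 y$
$W = 6194388069$ ($W = \left(888 + 6194386872\right) + \left(15 + 6 \cdot 49\right) = 6194387760 + \left(15 + 294\right) = 6194387760 + 309 = 6194388069$)
$-2002055 - \left(-273510 - W\right) = -2002055 - \left(-273510 - 6194388069\right) = -2002055 - -6194661579 = -2002055 + 6194661579 = 6192659524$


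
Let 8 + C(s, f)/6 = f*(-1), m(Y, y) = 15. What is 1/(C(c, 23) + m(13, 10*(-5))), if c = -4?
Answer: -1/171 ≈ -0.0058480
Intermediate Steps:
C(s, f) = -48 - 6*f (C(s, f) = -48 + 6*(f*(-1)) = -48 + 6*(-f) = -48 - 6*f)
1/(C(c, 23) + m(13, 10*(-5))) = 1/((-48 - 6*23) + 15) = 1/((-48 - 138) + 15) = 1/(-186 + 15) = 1/(-171) = -1/171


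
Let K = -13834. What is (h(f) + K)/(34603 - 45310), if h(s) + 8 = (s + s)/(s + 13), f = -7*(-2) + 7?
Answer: 78431/60673 ≈ 1.2927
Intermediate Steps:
f = 21 (f = 14 + 7 = 21)
h(s) = -8 + 2*s/(13 + s) (h(s) = -8 + (s + s)/(s + 13) = -8 + (2*s)/(13 + s) = -8 + 2*s/(13 + s))
(h(f) + K)/(34603 - 45310) = (2*(-52 - 3*21)/(13 + 21) - 13834)/(34603 - 45310) = (2*(-52 - 63)/34 - 13834)/(-10707) = (2*(1/34)*(-115) - 13834)*(-1/10707) = (-115/17 - 13834)*(-1/10707) = -235293/17*(-1/10707) = 78431/60673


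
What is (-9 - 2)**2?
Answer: 121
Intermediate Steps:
(-9 - 2)**2 = (-11)**2 = 121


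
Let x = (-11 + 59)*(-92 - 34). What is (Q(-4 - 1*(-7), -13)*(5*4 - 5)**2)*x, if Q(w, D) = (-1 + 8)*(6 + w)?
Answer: -85730400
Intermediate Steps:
x = -6048 (x = 48*(-126) = -6048)
Q(w, D) = 42 + 7*w (Q(w, D) = 7*(6 + w) = 42 + 7*w)
(Q(-4 - 1*(-7), -13)*(5*4 - 5)**2)*x = ((42 + 7*(-4 - 1*(-7)))*(5*4 - 5)**2)*(-6048) = ((42 + 7*(-4 + 7))*(20 - 5)**2)*(-6048) = ((42 + 7*3)*15**2)*(-6048) = ((42 + 21)*225)*(-6048) = (63*225)*(-6048) = 14175*(-6048) = -85730400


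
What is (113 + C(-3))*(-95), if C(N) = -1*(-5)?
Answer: -11210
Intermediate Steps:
C(N) = 5
(113 + C(-3))*(-95) = (113 + 5)*(-95) = 118*(-95) = -11210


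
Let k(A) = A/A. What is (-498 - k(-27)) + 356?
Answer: -143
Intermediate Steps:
k(A) = 1
(-498 - k(-27)) + 356 = (-498 - 1*1) + 356 = (-498 - 1) + 356 = -499 + 356 = -143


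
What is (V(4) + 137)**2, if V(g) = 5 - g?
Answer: 19044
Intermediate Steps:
(V(4) + 137)**2 = ((5 - 1*4) + 137)**2 = ((5 - 4) + 137)**2 = (1 + 137)**2 = 138**2 = 19044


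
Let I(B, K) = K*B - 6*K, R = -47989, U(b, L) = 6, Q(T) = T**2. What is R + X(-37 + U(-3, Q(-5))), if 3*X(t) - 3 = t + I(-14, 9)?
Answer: -144175/3 ≈ -48058.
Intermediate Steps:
I(B, K) = -6*K + B*K (I(B, K) = B*K - 6*K = -6*K + B*K)
X(t) = -59 + t/3 (X(t) = 1 + (t + 9*(-6 - 14))/3 = 1 + (t + 9*(-20))/3 = 1 + (t - 180)/3 = 1 + (-180 + t)/3 = 1 + (-60 + t/3) = -59 + t/3)
R + X(-37 + U(-3, Q(-5))) = -47989 + (-59 + (-37 + 6)/3) = -47989 + (-59 + (1/3)*(-31)) = -47989 + (-59 - 31/3) = -47989 - 208/3 = -144175/3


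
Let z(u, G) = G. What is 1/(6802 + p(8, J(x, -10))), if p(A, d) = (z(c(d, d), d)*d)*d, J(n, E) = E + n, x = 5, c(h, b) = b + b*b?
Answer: 1/6677 ≈ 0.00014977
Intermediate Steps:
c(h, b) = b + b²
p(A, d) = d³ (p(A, d) = (d*d)*d = d²*d = d³)
1/(6802 + p(8, J(x, -10))) = 1/(6802 + (-10 + 5)³) = 1/(6802 + (-5)³) = 1/(6802 - 125) = 1/6677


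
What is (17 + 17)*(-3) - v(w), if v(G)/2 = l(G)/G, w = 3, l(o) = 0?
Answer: -102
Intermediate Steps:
v(G) = 0 (v(G) = 2*(0/G) = 2*0 = 0)
(17 + 17)*(-3) - v(w) = (17 + 17)*(-3) - 1*0 = 34*(-3) + 0 = -102 + 0 = -102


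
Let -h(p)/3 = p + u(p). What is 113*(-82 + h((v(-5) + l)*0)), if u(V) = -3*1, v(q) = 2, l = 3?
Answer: -8249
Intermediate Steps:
u(V) = -3
h(p) = 9 - 3*p (h(p) = -3*(p - 3) = -3*(-3 + p) = 9 - 3*p)
113*(-82 + h((v(-5) + l)*0)) = 113*(-82 + (9 - 3*(2 + 3)*0)) = 113*(-82 + (9 - 15*0)) = 113*(-82 + (9 - 3*0)) = 113*(-82 + (9 + 0)) = 113*(-82 + 9) = 113*(-73) = -8249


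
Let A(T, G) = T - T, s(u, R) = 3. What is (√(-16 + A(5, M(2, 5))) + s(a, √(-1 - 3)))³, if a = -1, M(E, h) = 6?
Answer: -117 + 44*I ≈ -117.0 + 44.0*I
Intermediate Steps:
A(T, G) = 0
(√(-16 + A(5, M(2, 5))) + s(a, √(-1 - 3)))³ = (√(-16 + 0) + 3)³ = (√(-16) + 3)³ = (4*I + 3)³ = (3 + 4*I)³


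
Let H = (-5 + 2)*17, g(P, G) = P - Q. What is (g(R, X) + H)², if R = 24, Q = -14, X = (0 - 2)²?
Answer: 169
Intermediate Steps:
X = 4 (X = (-2)² = 4)
g(P, G) = 14 + P (g(P, G) = P - 1*(-14) = P + 14 = 14 + P)
H = -51 (H = -3*17 = -51)
(g(R, X) + H)² = ((14 + 24) - 51)² = (38 - 51)² = (-13)² = 169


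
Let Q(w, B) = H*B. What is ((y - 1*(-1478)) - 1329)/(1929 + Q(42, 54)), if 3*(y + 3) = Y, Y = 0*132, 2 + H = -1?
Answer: 146/1767 ≈ 0.082626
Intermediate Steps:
H = -3 (H = -2 - 1 = -3)
Q(w, B) = -3*B
Y = 0
y = -3 (y = -3 + (⅓)*0 = -3 + 0 = -3)
((y - 1*(-1478)) - 1329)/(1929 + Q(42, 54)) = ((-3 - 1*(-1478)) - 1329)/(1929 - 3*54) = ((-3 + 1478) - 1329)/(1929 - 162) = (1475 - 1329)/1767 = 146*(1/1767) = 146/1767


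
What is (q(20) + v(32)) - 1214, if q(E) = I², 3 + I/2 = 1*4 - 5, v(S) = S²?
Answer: -126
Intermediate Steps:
I = -8 (I = -6 + 2*(1*4 - 5) = -6 + 2*(4 - 5) = -6 + 2*(-1) = -6 - 2 = -8)
q(E) = 64 (q(E) = (-8)² = 64)
(q(20) + v(32)) - 1214 = (64 + 32²) - 1214 = (64 + 1024) - 1214 = 1088 - 1214 = -126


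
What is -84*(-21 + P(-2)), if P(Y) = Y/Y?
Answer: 1680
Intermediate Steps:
P(Y) = 1
-84*(-21 + P(-2)) = -84*(-21 + 1) = -84*(-20) = 1680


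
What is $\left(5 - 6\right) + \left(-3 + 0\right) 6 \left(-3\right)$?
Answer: $53$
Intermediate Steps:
$\left(5 - 6\right) + \left(-3 + 0\right) 6 \left(-3\right) = -1 + \left(-3\right) 6 \left(-3\right) = -1 - -54 = -1 + 54 = 53$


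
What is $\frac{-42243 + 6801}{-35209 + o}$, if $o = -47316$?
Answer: $\frac{35442}{82525} \approx 0.42947$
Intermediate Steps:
$\frac{-42243 + 6801}{-35209 + o} = \frac{-42243 + 6801}{-35209 - 47316} = - \frac{35442}{-82525} = \left(-35442\right) \left(- \frac{1}{82525}\right) = \frac{35442}{82525}$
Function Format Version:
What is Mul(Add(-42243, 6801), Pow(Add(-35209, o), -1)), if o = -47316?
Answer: Rational(35442, 82525) ≈ 0.42947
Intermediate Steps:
Mul(Add(-42243, 6801), Pow(Add(-35209, o), -1)) = Mul(Add(-42243, 6801), Pow(Add(-35209, -47316), -1)) = Mul(-35442, Pow(-82525, -1)) = Mul(-35442, Rational(-1, 82525)) = Rational(35442, 82525)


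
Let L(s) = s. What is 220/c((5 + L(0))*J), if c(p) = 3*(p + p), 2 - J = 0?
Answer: 11/3 ≈ 3.6667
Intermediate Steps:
J = 2 (J = 2 - 1*0 = 2 + 0 = 2)
c(p) = 6*p (c(p) = 3*(2*p) = 6*p)
220/c((5 + L(0))*J) = 220/((6*((5 + 0)*2))) = 220/((6*(5*2))) = 220/((6*10)) = 220/60 = 220*(1/60) = 11/3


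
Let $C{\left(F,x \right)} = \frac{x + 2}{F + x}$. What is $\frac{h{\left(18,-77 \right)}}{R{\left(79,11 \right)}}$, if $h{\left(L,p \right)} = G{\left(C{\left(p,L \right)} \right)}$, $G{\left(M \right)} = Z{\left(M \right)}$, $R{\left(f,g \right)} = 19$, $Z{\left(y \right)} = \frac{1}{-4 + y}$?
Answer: $- \frac{59}{4864} \approx -0.01213$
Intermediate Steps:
$C{\left(F,x \right)} = \frac{2 + x}{F + x}$
$G{\left(M \right)} = \frac{1}{-4 + M}$
$h{\left(L,p \right)} = \frac{1}{-4 + \frac{2 + L}{L + p}}$ ($h{\left(L,p \right)} = \frac{1}{-4 + \frac{2 + L}{p + L}} = \frac{1}{-4 + \frac{2 + L}{L + p}}$)
$\frac{h{\left(18,-77 \right)}}{R{\left(79,11 \right)}} = \frac{\frac{1}{2 - -308 - 54} \left(18 - 77\right)}{19} = \frac{1}{2 + 308 - 54} \left(-59\right) \frac{1}{19} = \frac{1}{256} \left(-59\right) \frac{1}{19} = \left(- \frac{59}{256}\right) \frac{1}{19} = - \frac{59}{4864}$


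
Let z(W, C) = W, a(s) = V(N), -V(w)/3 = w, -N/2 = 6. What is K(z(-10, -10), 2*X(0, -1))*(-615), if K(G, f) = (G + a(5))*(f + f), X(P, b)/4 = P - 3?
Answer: 767520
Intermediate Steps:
N = -12 (N = -2*6 = -12)
V(w) = -3*w
a(s) = 36 (a(s) = -3*(-12) = 36)
X(P, b) = -12 + 4*P (X(P, b) = 4*(P - 3) = 4*(-3 + P) = -12 + 4*P)
K(G, f) = 2*f*(36 + G) (K(G, f) = (G + 36)*(f + f) = (36 + G)*(2*f) = 2*f*(36 + G))
K(z(-10, -10), 2*X(0, -1))*(-615) = (2*(2*(-12 + 4*0))*(36 - 10))*(-615) = (2*(2*(-12 + 0))*26)*(-615) = (2*(2*(-12))*26)*(-615) = (2*(-24)*26)*(-615) = -1248*(-615) = 767520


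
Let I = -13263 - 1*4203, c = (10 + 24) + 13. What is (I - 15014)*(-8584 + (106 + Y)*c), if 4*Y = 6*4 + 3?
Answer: 106688680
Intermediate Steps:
c = 47 (c = 34 + 13 = 47)
Y = 27/4 (Y = (6*4 + 3)/4 = (24 + 3)/4 = (¼)*27 = 27/4 ≈ 6.7500)
I = -17466 (I = -13263 - 4203 = -17466)
(I - 15014)*(-8584 + (106 + Y)*c) = (-17466 - 15014)*(-8584 + (106 + 27/4)*47) = -32480*(-8584 + (451/4)*47) = -32480*(-8584 + 21197/4) = -32480*(-13139/4) = 106688680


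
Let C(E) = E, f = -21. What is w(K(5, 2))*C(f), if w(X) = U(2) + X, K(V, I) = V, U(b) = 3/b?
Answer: -273/2 ≈ -136.50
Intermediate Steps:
w(X) = 3/2 + X
w(K(5, 2))*C(f) = (3/2 + 5)*(-21) = (13/2)*(-21) = -273/2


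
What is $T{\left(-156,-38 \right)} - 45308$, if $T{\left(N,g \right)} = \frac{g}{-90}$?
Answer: $- \frac{2038841}{45} \approx -45308.0$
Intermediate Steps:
$T{\left(N,g \right)} = - \frac{g}{90}$ ($T{\left(N,g \right)} = g \left(- \frac{1}{90}\right) = - \frac{g}{90}$)
$T{\left(-156,-38 \right)} - 45308 = \left(- \frac{1}{90}\right) \left(-38\right) - 45308 = \frac{19}{45} - 45308 = - \frac{2038841}{45}$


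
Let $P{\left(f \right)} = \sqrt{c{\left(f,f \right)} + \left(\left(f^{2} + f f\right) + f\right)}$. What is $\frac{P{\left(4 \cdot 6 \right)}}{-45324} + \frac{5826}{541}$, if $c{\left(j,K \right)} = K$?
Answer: $\frac{5826}{541} - \frac{5 \sqrt{3}}{11331} \approx 10.768$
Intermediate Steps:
$P{\left(f \right)} = \sqrt{2 f + 2 f^{2}}$ ($P{\left(f \right)} = \sqrt{f + \left(\left(f^{2} + f f\right) + f\right)} = \sqrt{f + \left(\left(f^{2} + f^{2}\right) + f\right)} = \sqrt{f + \left(2 f^{2} + f\right)} = \sqrt{f + \left(f + 2 f^{2}\right)} = \sqrt{2 f + 2 f^{2}}$)
$\frac{P{\left(4 \cdot 6 \right)}}{-45324} + \frac{5826}{541} = \frac{\sqrt{2} \sqrt{4 \cdot 6 \left(1 + 4 \cdot 6\right)}}{-45324} + \frac{5826}{541} = \sqrt{2} \sqrt{24 \left(1 + 24\right)} \left(- \frac{1}{45324}\right) + 5826 \cdot \frac{1}{541} = \sqrt{2} \sqrt{24 \cdot 25} \left(- \frac{1}{45324}\right) + \frac{5826}{541} = \sqrt{2} \sqrt{600} \left(- \frac{1}{45324}\right) + \frac{5826}{541} = \sqrt{2} \cdot 10 \sqrt{6} \left(- \frac{1}{45324}\right) + \frac{5826}{541} = 20 \sqrt{3} \left(- \frac{1}{45324}\right) + \frac{5826}{541} = - \frac{5 \sqrt{3}}{11331} + \frac{5826}{541} = \frac{5826}{541} - \frac{5 \sqrt{3}}{11331}$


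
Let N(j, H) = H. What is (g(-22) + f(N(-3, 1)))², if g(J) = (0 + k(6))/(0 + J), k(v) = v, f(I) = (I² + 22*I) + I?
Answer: 68121/121 ≈ 562.98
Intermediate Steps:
f(I) = I² + 23*I
g(J) = 6/J (g(J) = (0 + 6)/(0 + J) = 6/J)
(g(-22) + f(N(-3, 1)))² = (6/(-22) + 1*(23 + 1))² = (6*(-1/22) + 1*24)² = (-3/11 + 24)² = (261/11)² = 68121/121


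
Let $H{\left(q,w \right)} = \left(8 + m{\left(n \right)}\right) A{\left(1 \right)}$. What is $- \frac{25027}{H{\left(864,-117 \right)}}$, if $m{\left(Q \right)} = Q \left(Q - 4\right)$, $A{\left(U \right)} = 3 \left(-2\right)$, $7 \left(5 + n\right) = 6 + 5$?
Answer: $\frac{1226323}{9840} \approx 124.63$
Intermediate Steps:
$n = - \frac{24}{7}$ ($n = -5 + \frac{6 + 5}{7} = -5 + \frac{1}{7} \cdot 11 = -5 + \frac{11}{7} = - \frac{24}{7} \approx -3.4286$)
$A{\left(U \right)} = -6$
$m{\left(Q \right)} = Q \left(-4 + Q\right)$
$H{\left(q,w \right)} = - \frac{9840}{49}$ ($H{\left(q,w \right)} = \left(8 - \frac{24 \left(-4 - \frac{24}{7}\right)}{7}\right) \left(-6\right) = \left(8 - - \frac{1248}{49}\right) \left(-6\right) = \left(8 + \frac{1248}{49}\right) \left(-6\right) = \frac{1640}{49} \left(-6\right) = - \frac{9840}{49}$)
$- \frac{25027}{H{\left(864,-117 \right)}} = - \frac{25027}{- \frac{9840}{49}} = \left(-25027\right) \left(- \frac{49}{9840}\right) = \frac{1226323}{9840}$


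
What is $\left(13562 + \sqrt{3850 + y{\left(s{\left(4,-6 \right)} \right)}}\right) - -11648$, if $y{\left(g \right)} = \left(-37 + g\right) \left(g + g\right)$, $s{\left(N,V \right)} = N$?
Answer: $25210 + \sqrt{3586} \approx 25270.0$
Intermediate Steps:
$y{\left(g \right)} = 2 g \left(-37 + g\right)$ ($y{\left(g \right)} = \left(-37 + g\right) 2 g = 2 g \left(-37 + g\right)$)
$\left(13562 + \sqrt{3850 + y{\left(s{\left(4,-6 \right)} \right)}}\right) - -11648 = \left(13562 + \sqrt{3850 + 2 \cdot 4 \left(-37 + 4\right)}\right) - -11648 = \left(13562 + \sqrt{3850 + 2 \cdot 4 \left(-33\right)}\right) + 11648 = \left(13562 + \sqrt{3850 - 264}\right) + 11648 = \left(13562 + \sqrt{3586}\right) + 11648 = 25210 + \sqrt{3586}$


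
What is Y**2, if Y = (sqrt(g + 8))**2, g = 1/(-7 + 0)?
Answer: 3025/49 ≈ 61.735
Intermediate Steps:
g = -1/7 (g = 1/(-7) = -1/7 ≈ -0.14286)
Y = 55/7 (Y = (sqrt(-1/7 + 8))**2 = (sqrt(55/7))**2 = (sqrt(385)/7)**2 = 55/7 ≈ 7.8571)
Y**2 = (55/7)**2 = 3025/49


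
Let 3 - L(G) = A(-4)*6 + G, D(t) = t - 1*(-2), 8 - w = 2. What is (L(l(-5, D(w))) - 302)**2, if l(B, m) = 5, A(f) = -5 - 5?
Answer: 59536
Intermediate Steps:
w = 6 (w = 8 - 1*2 = 8 - 2 = 6)
A(f) = -10
D(t) = 2 + t (D(t) = t + 2 = 2 + t)
L(G) = 63 - G (L(G) = 3 - (-10*6 + G) = 3 - (-60 + G) = 3 + (60 - G) = 63 - G)
(L(l(-5, D(w))) - 302)**2 = ((63 - 1*5) - 302)**2 = ((63 - 5) - 302)**2 = (58 - 302)**2 = (-244)**2 = 59536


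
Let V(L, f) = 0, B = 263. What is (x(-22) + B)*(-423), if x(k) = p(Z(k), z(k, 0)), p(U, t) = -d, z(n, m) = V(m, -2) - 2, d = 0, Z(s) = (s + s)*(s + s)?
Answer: -111249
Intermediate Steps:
Z(s) = 4*s**2 (Z(s) = (2*s)*(2*s) = 4*s**2)
z(n, m) = -2 (z(n, m) = 0 - 2 = -2)
p(U, t) = 0 (p(U, t) = -1*0 = 0)
x(k) = 0
(x(-22) + B)*(-423) = (0 + 263)*(-423) = 263*(-423) = -111249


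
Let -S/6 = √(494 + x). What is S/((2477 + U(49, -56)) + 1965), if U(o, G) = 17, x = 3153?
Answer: -6*√3647/4459 ≈ -0.081261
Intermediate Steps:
S = -6*√3647 (S = -6*√(494 + 3153) = -6*√3647 ≈ -362.34)
S/((2477 + U(49, -56)) + 1965) = (-6*√3647)/((2477 + 17) + 1965) = (-6*√3647)/(2494 + 1965) = -6*√3647/4459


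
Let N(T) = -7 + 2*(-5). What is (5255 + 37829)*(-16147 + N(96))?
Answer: -696409776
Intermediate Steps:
N(T) = -17 (N(T) = -7 - 10 = -17)
(5255 + 37829)*(-16147 + N(96)) = (5255 + 37829)*(-16147 - 17) = 43084*(-16164) = -696409776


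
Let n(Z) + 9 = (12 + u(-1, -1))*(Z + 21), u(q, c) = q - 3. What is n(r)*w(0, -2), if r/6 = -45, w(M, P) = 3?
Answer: -6003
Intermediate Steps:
u(q, c) = -3 + q
r = -270 (r = 6*(-45) = -270)
n(Z) = 159 + 8*Z (n(Z) = -9 + (12 + (-3 - 1))*(Z + 21) = -9 + (12 - 4)*(21 + Z) = -9 + 8*(21 + Z) = -9 + (168 + 8*Z) = 159 + 8*Z)
n(r)*w(0, -2) = (159 + 8*(-270))*3 = (159 - 2160)*3 = -2001*3 = -6003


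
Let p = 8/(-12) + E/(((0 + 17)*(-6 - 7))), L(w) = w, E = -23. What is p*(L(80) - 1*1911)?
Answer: 682963/663 ≈ 1030.1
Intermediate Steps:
p = -373/663 (p = 8/(-12) - 23*1/((0 + 17)*(-6 - 7)) = 8*(-1/12) - 23/(17*(-13)) = -⅔ - 23/(-221) = -⅔ - 23*(-1/221) = -⅔ + 23/221 = -373/663 ≈ -0.56259)
p*(L(80) - 1*1911) = -373*(80 - 1*1911)/663 = -373*(80 - 1911)/663 = -373/663*(-1831) = 682963/663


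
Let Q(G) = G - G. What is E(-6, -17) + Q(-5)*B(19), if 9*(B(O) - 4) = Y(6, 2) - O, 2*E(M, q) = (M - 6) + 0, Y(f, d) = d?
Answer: -6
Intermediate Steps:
E(M, q) = -3 + M/2 (E(M, q) = ((M - 6) + 0)/2 = ((-6 + M) + 0)/2 = (-6 + M)/2 = -3 + M/2)
Q(G) = 0
B(O) = 38/9 - O/9 (B(O) = 4 + (2 - O)/9 = 4 + (2/9 - O/9) = 38/9 - O/9)
E(-6, -17) + Q(-5)*B(19) = (-3 + (½)*(-6)) + 0*(38/9 - ⅑*19) = (-3 - 3) + 0*(38/9 - 19/9) = -6 + 0*(19/9) = -6 + 0 = -6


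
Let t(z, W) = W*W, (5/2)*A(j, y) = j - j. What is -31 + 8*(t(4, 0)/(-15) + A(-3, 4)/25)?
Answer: -31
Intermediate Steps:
A(j, y) = 0 (A(j, y) = 2*(j - j)/5 = (2/5)*0 = 0)
t(z, W) = W**2
-31 + 8*(t(4, 0)/(-15) + A(-3, 4)/25) = -31 + 8*(0**2/(-15) + 0/25) = -31 + 8*(0*(-1/15) + 0*(1/25)) = -31 + 8*(0 + 0) = -31 + 8*0 = -31 + 0 = -31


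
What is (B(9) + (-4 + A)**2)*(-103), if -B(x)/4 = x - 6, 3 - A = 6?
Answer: -3811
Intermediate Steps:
A = -3 (A = 3 - 1*6 = 3 - 6 = -3)
B(x) = 24 - 4*x (B(x) = -4*(x - 6) = -4*(-6 + x) = 24 - 4*x)
(B(9) + (-4 + A)**2)*(-103) = ((24 - 4*9) + (-4 - 3)**2)*(-103) = ((24 - 36) + (-7)**2)*(-103) = (-12 + 49)*(-103) = 37*(-103) = -3811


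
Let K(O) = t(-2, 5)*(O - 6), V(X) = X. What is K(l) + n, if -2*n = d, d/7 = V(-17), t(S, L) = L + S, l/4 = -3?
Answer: 11/2 ≈ 5.5000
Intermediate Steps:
l = -12 (l = 4*(-3) = -12)
d = -119 (d = 7*(-17) = -119)
n = 119/2 (n = -½*(-119) = 119/2 ≈ 59.500)
K(O) = -18 + 3*O (K(O) = (5 - 2)*(O - 6) = 3*(-6 + O) = -18 + 3*O)
K(l) + n = (-18 + 3*(-12)) + 119/2 = (-18 - 36) + 119/2 = -54 + 119/2 = 11/2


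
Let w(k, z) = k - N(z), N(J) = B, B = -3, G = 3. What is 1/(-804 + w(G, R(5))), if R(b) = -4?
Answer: -1/798 ≈ -0.0012531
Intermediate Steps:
N(J) = -3
w(k, z) = 3 + k (w(k, z) = k - 1*(-3) = k + 3 = 3 + k)
1/(-804 + w(G, R(5))) = 1/(-804 + (3 + 3)) = 1/(-804 + 6) = 1/(-798) = -1/798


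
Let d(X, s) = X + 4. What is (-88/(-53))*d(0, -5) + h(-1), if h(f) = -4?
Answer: 140/53 ≈ 2.6415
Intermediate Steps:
d(X, s) = 4 + X
(-88/(-53))*d(0, -5) + h(-1) = (-88/(-53))*(4 + 0) - 4 = -88*(-1/53)*4 - 4 = (88/53)*4 - 4 = 352/53 - 4 = 140/53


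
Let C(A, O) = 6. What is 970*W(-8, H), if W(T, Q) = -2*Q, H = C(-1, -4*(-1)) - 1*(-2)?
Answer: -15520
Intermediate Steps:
H = 8 (H = 6 - 1*(-2) = 6 + 2 = 8)
970*W(-8, H) = 970*(-2*8) = 970*(-16) = -15520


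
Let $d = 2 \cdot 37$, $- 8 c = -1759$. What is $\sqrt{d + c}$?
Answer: $\frac{\sqrt{4702}}{4} \approx 17.143$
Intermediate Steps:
$c = \frac{1759}{8}$ ($c = \left(- \frac{1}{8}\right) \left(-1759\right) = \frac{1759}{8} \approx 219.88$)
$d = 74$
$\sqrt{d + c} = \sqrt{74 + \frac{1759}{8}} = \sqrt{\frac{2351}{8}} = \frac{\sqrt{4702}}{4}$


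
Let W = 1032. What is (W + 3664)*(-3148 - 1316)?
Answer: -20962944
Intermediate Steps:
(W + 3664)*(-3148 - 1316) = (1032 + 3664)*(-3148 - 1316) = 4696*(-4464) = -20962944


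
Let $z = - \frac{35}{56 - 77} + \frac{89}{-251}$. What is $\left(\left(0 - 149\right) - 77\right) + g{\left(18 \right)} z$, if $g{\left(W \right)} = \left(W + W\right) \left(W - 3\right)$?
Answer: $\frac{121114}{251} \approx 482.53$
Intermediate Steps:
$g{\left(W \right)} = 2 W \left(-3 + W\right)$ ($g{\left(W \right)} = 2 W \left(W - 3\right) = 2 W \left(-3 + W\right)$)
$z = \frac{988}{753}$ ($z = - \frac{35}{-21} + 89 \left(- \frac{1}{251}\right) = \left(-35\right) \left(- \frac{1}{21}\right) - \frac{89}{251} = \frac{5}{3} - \frac{89}{251} = \frac{988}{753} \approx 1.3121$)
$\left(\left(0 - 149\right) - 77\right) + g{\left(18 \right)} z = \left(\left(0 - 149\right) - 77\right) + 2 \cdot 18 \left(-3 + 18\right) \frac{988}{753} = \left(-149 - 77\right) + 2 \cdot 18 \cdot 15 \cdot \frac{988}{753} = -226 + 540 \cdot \frac{988}{753} = -226 + \frac{177840}{251} = \frac{121114}{251}$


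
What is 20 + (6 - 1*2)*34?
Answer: 156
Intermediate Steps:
20 + (6 - 1*2)*34 = 20 + (6 - 2)*34 = 20 + 4*34 = 20 + 136 = 156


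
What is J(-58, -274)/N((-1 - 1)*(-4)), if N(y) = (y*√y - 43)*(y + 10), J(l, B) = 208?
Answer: -4472/12033 - 1664*√2/12033 ≈ -0.56721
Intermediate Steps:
N(y) = (-43 + y^(3/2))*(10 + y) (N(y) = (y^(3/2) - 43)*(10 + y) = (-43 + y^(3/2))*(10 + y))
J(-58, -274)/N((-1 - 1)*(-4)) = 208/(-430 + ((-1 - 1)*(-4))^(5/2) - 43*(-1 - 1)*(-4) + 10*((-1 - 1)*(-4))^(3/2)) = 208/(-430 + (-2*(-4))^(5/2) - (-86)*(-4) + 10*(-2*(-4))^(3/2)) = 208/(-430 + 8^(5/2) - 43*8 + 10*8^(3/2)) = 208/(-430 + 128*√2 - 344 + 10*(16*√2)) = 208/(-430 + 128*√2 - 344 + 160*√2) = 208/(-774 + 288*√2)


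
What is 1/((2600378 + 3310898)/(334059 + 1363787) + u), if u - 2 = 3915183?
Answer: 848923/3323693551393 ≈ 2.5542e-7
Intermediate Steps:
u = 3915185 (u = 2 + 3915183 = 3915185)
1/((2600378 + 3310898)/(334059 + 1363787) + u) = 1/((2600378 + 3310898)/(334059 + 1363787) + 3915185) = 1/(5911276/1697846 + 3915185) = 1/(5911276*(1/1697846) + 3915185) = 1/(2955638/848923 + 3915185) = 1/(3323693551393/848923) = 848923/3323693551393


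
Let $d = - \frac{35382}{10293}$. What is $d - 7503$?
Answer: $- \frac{25754587}{3431} \approx -7506.4$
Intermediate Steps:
$d = - \frac{11794}{3431}$ ($d = \left(-35382\right) \frac{1}{10293} = - \frac{11794}{3431} \approx -3.4375$)
$d - 7503 = - \frac{11794}{3431} - 7503 = - \frac{25754587}{3431}$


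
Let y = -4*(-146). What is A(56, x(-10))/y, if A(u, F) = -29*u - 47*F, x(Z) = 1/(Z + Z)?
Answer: -32433/11680 ≈ -2.7768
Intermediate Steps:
x(Z) = 1/(2*Z)
A(u, F) = -47*F - 29*u
y = 584
A(56, x(-10))/y = (-47/(2*(-10)) - 29*56)/584 = (-47*(-1)/(2*10) - 1624)*(1/584) = (-47*(-1/20) - 1624)*(1/584) = (47/20 - 1624)*(1/584) = -32433/20*1/584 = -32433/11680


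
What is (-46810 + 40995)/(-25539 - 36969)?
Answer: 5815/62508 ≈ 0.093028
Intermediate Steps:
(-46810 + 40995)/(-25539 - 36969) = -5815/(-62508) = -5815*(-1/62508) = 5815/62508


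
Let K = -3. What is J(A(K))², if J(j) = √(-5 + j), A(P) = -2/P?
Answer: -13/3 ≈ -4.3333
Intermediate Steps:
J(A(K))² = (√(-5 - 2/(-3)))² = (√(-5 - 2*(-⅓)))² = (√(-5 + ⅔))² = (√(-13/3))² = (I*√39/3)² = -13/3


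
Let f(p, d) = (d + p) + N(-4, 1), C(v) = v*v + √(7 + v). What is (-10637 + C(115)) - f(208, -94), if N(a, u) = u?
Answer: 2473 + √122 ≈ 2484.0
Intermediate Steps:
C(v) = v² + √(7 + v)
f(p, d) = 1 + d + p (f(p, d) = (d + p) + 1 = 1 + d + p)
(-10637 + C(115)) - f(208, -94) = (-10637 + (115² + √(7 + 115))) - (1 - 94 + 208) = (-10637 + (13225 + √122)) - 1*115 = (2588 + √122) - 115 = 2473 + √122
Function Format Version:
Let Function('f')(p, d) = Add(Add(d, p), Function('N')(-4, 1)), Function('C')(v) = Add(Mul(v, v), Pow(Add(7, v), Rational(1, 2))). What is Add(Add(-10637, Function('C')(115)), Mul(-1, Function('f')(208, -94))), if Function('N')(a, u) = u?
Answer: Add(2473, Pow(122, Rational(1, 2))) ≈ 2484.0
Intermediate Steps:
Function('C')(v) = Add(Pow(v, 2), Pow(Add(7, v), Rational(1, 2)))
Function('f')(p, d) = Add(1, d, p) (Function('f')(p, d) = Add(Add(d, p), 1) = Add(1, d, p))
Add(Add(-10637, Function('C')(115)), Mul(-1, Function('f')(208, -94))) = Add(Add(-10637, Add(Pow(115, 2), Pow(Add(7, 115), Rational(1, 2)))), Mul(-1, Add(1, -94, 208))) = Add(Add(-10637, Add(13225, Pow(122, Rational(1, 2)))), Mul(-1, 115)) = Add(Add(2588, Pow(122, Rational(1, 2))), -115) = Add(2473, Pow(122, Rational(1, 2)))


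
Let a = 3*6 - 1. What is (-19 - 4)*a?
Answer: -391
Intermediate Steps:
a = 17 (a = 18 - 1 = 17)
(-19 - 4)*a = (-19 - 4)*17 = -23*17 = -391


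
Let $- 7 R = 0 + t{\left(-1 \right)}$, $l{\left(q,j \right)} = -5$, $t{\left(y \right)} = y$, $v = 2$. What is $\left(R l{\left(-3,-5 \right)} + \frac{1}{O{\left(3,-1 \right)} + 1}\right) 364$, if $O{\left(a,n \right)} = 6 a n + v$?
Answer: $- \frac{4264}{15} \approx -284.27$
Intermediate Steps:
$O{\left(a,n \right)} = 2 + 6 a n$ ($O{\left(a,n \right)} = 6 a n + 2 = 2 + 6 a n$)
$R = \frac{1}{7}$ ($R = - \frac{0 - 1}{7} = \left(- \frac{1}{7}\right) \left(-1\right) = \frac{1}{7} \approx 0.14286$)
$\left(R l{\left(-3,-5 \right)} + \frac{1}{O{\left(3,-1 \right)} + 1}\right) 364 = \left(\frac{1}{7} \left(-5\right) + \frac{1}{\left(2 + 6 \cdot 3 \left(-1\right)\right) + 1}\right) 364 = \left(- \frac{5}{7} + \frac{1}{\left(2 - 18\right) + 1}\right) 364 = \left(- \frac{5}{7} + \frac{1}{-16 + 1}\right) 364 = \left(- \frac{5}{7} + \frac{1}{-15}\right) 364 = \left(- \frac{5}{7} - \frac{1}{15}\right) 364 = \left(- \frac{82}{105}\right) 364 = - \frac{4264}{15}$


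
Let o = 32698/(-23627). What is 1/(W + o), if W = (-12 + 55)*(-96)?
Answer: -23627/97564954 ≈ -0.00024217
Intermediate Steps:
o = -32698/23627 (o = 32698*(-1/23627) = -32698/23627 ≈ -1.3839)
W = -4128 (W = 43*(-96) = -4128)
1/(W + o) = 1/(-4128 - 32698/23627) = 1/(-97564954/23627) = -23627/97564954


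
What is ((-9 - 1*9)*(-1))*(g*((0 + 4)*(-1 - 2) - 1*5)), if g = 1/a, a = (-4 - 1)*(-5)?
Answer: -306/25 ≈ -12.240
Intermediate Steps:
a = 25 (a = -5*(-5) = 25)
g = 1/25 ≈ 0.040000
((-9 - 1*9)*(-1))*(g*((0 + 4)*(-1 - 2) - 1*5)) = ((-9 - 1*9)*(-1))*(((0 + 4)*(-1 - 2) - 1*5)/25) = ((-9 - 9)*(-1))*((4*(-3) - 5)/25) = (-18*(-1))*((-12 - 5)/25) = 18*((1/25)*(-17)) = 18*(-17/25) = -306/25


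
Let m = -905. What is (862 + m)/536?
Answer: -43/536 ≈ -0.080224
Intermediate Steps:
(862 + m)/536 = (862 - 905)/536 = -43*1/536 = -43/536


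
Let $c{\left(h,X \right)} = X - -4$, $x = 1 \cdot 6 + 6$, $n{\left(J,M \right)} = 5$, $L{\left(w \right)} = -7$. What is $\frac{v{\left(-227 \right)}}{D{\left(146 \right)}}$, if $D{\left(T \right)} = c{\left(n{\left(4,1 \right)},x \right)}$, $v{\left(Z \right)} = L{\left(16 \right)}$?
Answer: $- \frac{7}{16} \approx -0.4375$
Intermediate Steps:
$v{\left(Z \right)} = -7$
$x = 12$ ($x = 6 + 6 = 12$)
$c{\left(h,X \right)} = 4 + X$ ($c{\left(h,X \right)} = X + 4 = 4 + X$)
$D{\left(T \right)} = 16$ ($D{\left(T \right)} = 4 + 12 = 16$)
$\frac{v{\left(-227 \right)}}{D{\left(146 \right)}} = - \frac{7}{16}$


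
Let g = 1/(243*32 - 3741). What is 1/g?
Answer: 4035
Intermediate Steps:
g = 1/4035 (g = 1/(7776 - 3741) = 1/4035 ≈ 0.00024783)
1/g = 1/(1/4035) = 4035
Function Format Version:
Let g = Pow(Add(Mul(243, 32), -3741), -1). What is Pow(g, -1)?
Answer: 4035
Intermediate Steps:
g = Rational(1, 4035) (g = Pow(Add(7776, -3741), -1) = Pow(4035, -1) = Rational(1, 4035) ≈ 0.00024783)
Pow(g, -1) = Pow(Rational(1, 4035), -1) = 4035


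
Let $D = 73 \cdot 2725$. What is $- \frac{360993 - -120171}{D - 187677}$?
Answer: $- \frac{120291}{2812} \approx -42.778$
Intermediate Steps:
$D = 198925$
$- \frac{360993 - -120171}{D - 187677} = - \frac{360993 - -120171}{198925 - 187677} = - \frac{360993 + \left(-123118 + 243289\right)}{11248} = - \frac{360993 + 120171}{11248} = - \frac{481164}{11248} = \left(-1\right) \frac{120291}{2812} = - \frac{120291}{2812}$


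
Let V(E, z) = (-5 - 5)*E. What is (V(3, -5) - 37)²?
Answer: 4489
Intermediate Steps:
V(E, z) = -10*E
(V(3, -5) - 37)² = (-10*3 - 37)² = (-30 - 37)² = (-67)² = 4489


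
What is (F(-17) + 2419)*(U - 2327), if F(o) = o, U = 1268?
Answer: -2543718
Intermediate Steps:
(F(-17) + 2419)*(U - 2327) = (-17 + 2419)*(1268 - 2327) = 2402*(-1059) = -2543718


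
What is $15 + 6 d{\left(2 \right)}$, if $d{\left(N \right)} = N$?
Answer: $27$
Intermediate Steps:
$15 + 6 d{\left(2 \right)} = 15 + 6 \cdot 2 = 15 + 12 = 27$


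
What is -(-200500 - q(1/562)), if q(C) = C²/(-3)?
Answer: 189980165999/947532 ≈ 2.0050e+5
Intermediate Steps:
q(C) = -C²/3 (q(C) = C²*(-⅓) = -C²/3)
-(-200500 - q(1/562)) = -(-200500 - (-1)*(1/562)²/3) = -(-200500 - (-1)/(3*315844)) = -(-200500 - 1*(-1/947532)) = -(-200500 + 1/947532) = -1*(-189980165999/947532) = 189980165999/947532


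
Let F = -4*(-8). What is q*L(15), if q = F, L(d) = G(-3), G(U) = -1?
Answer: -32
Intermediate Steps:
L(d) = -1
F = 32
q = 32
q*L(15) = 32*(-1) = -32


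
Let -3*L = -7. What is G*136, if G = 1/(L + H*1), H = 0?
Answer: 408/7 ≈ 58.286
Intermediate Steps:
L = 7/3 (L = -⅓*(-7) = 7/3 ≈ 2.3333)
G = 3/7 (G = 1/(7/3 + 0*1) = 1/(7/3 + 0) = 1/(7/3) = 3/7 ≈ 0.42857)
G*136 = (3/7)*136 = 408/7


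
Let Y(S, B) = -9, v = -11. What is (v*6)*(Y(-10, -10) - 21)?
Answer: 1980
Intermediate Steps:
(v*6)*(Y(-10, -10) - 21) = (-11*6)*(-9 - 21) = -66*(-30) = 1980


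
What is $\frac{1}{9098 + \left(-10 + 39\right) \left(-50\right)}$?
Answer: $\frac{1}{7648} \approx 0.00013075$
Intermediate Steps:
$\frac{1}{9098 + \left(-10 + 39\right) \left(-50\right)} = \frac{1}{9098 + 29 \left(-50\right)} = \frac{1}{9098 - 1450} = \frac{1}{7648}$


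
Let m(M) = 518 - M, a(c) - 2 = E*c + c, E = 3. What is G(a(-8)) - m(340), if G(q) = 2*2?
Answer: -174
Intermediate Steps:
a(c) = 2 + 4*c (a(c) = 2 + (3*c + c) = 2 + 4*c)
G(q) = 4
G(a(-8)) - m(340) = 4 - (518 - 1*340) = 4 - (518 - 340) = 4 - 1*178 = 4 - 178 = -174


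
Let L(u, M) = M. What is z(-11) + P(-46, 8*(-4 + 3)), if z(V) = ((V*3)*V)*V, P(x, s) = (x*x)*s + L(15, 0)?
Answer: -20921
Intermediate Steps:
P(x, s) = s*x**2 (P(x, s) = (x*x)*s + 0 = x**2*s + 0 = s*x**2 + 0 = s*x**2)
z(V) = 3*V**3 (z(V) = ((3*V)*V)*V = (3*V**2)*V = 3*V**3)
z(-11) + P(-46, 8*(-4 + 3)) = 3*(-11)**3 + (8*(-4 + 3))*(-46)**2 = 3*(-1331) + (8*(-1))*2116 = -3993 - 8*2116 = -3993 - 16928 = -20921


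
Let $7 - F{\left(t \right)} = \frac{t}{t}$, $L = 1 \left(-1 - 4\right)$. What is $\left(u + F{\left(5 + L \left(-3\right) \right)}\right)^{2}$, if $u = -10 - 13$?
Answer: $289$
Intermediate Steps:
$L = -5$ ($L = 1 \left(-5\right) = -5$)
$u = -23$
$F{\left(t \right)} = 6$ ($F{\left(t \right)} = 7 - \frac{t}{t} = 7 - 1 = 6$)
$\left(u + F{\left(5 + L \left(-3\right) \right)}\right)^{2} = \left(-23 + 6\right)^{2} = \left(-17\right)^{2} = 289$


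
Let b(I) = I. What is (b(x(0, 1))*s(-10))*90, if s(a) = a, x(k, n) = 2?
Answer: -1800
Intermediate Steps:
(b(x(0, 1))*s(-10))*90 = (2*(-10))*90 = -20*90 = -1800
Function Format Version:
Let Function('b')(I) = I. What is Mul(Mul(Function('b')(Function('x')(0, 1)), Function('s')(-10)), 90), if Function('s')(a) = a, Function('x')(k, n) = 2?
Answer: -1800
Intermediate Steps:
Mul(Mul(Function('b')(Function('x')(0, 1)), Function('s')(-10)), 90) = Mul(Mul(2, -10), 90) = Mul(-20, 90) = -1800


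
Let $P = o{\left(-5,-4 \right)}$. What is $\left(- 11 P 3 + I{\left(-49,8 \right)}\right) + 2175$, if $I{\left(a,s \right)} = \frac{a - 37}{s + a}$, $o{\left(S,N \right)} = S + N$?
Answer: $\frac{101438}{41} \approx 2474.1$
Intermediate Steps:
$o{\left(S,N \right)} = N + S$
$I{\left(a,s \right)} = \frac{-37 + a}{a + s}$
$P = -9$ ($P = -4 - 5 = -9$)
$\left(- 11 P 3 + I{\left(-49,8 \right)}\right) + 2175 = \left(\left(-11\right) \left(-9\right) 3 + \frac{-37 - 49}{-49 + 8}\right) + 2175 = \left(99 \cdot 3 + \frac{1}{-41} \left(-86\right)\right) + 2175 = \left(297 - - \frac{86}{41}\right) + 2175 = \left(297 + \frac{86}{41}\right) + 2175 = \frac{12263}{41} + 2175 = \frac{101438}{41}$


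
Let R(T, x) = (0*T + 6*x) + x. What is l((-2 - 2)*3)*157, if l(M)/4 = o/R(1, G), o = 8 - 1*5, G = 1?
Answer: 1884/7 ≈ 269.14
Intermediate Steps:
R(T, x) = 7*x (R(T, x) = (0 + 6*x) + x = 6*x + x = 7*x)
o = 3 (o = 8 - 5 = 3)
l(M) = 12/7 (l(M) = 4*(3/((7*1))) = 4*(3/7) = 12/7)
l((-2 - 2)*3)*157 = (12/7)*157 = 1884/7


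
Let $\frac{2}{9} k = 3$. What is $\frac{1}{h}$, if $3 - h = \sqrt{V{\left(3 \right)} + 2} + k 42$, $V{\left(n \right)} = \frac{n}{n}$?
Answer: $- \frac{188}{106031} + \frac{\sqrt{3}}{318093} \approx -0.0017676$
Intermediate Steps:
$k = \frac{27}{2}$ ($k = \frac{9}{2} \cdot 3 = \frac{27}{2} \approx 13.5$)
$V{\left(n \right)} = 1$
$h = -564 - \sqrt{3}$ ($h = 3 - \left(\sqrt{1 + 2} + \frac{27}{2} \cdot 42\right) = 3 - \left(\sqrt{3} + 567\right) = 3 - \left(567 + \sqrt{3}\right) = -564 - \sqrt{3} \approx -565.73$)
$\frac{1}{h} = \frac{1}{-564 - \sqrt{3}}$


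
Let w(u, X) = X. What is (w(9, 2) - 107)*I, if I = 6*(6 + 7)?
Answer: -8190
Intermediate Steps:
I = 78 (I = 6*13 = 78)
(w(9, 2) - 107)*I = (2 - 107)*78 = -105*78 = -8190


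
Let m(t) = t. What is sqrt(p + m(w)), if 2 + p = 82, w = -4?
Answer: 2*sqrt(19) ≈ 8.7178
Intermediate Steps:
p = 80 (p = -2 + 82 = 80)
sqrt(p + m(w)) = sqrt(80 - 4) = sqrt(76) = 2*sqrt(19)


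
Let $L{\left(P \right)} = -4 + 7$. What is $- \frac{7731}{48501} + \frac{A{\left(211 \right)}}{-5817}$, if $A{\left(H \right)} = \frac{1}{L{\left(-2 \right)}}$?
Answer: $- \frac{14995798}{94043439} \approx -0.15946$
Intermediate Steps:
$L{\left(P \right)} = 3$
$A{\left(H \right)} = \frac{1}{3}$
$- \frac{7731}{48501} + \frac{A{\left(211 \right)}}{-5817} = - \frac{7731}{48501} + \frac{1}{3 \left(-5817\right)} = \left(-7731\right) \frac{1}{48501} + \frac{1}{3} \left(- \frac{1}{5817}\right) = - \frac{859}{5389} - \frac{1}{17451} = - \frac{14995798}{94043439}$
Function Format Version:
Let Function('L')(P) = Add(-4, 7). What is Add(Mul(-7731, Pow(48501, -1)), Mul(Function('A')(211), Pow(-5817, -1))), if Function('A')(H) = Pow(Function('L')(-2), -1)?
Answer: Rational(-14995798, 94043439) ≈ -0.15946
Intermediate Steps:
Function('L')(P) = 3
Function('A')(H) = Rational(1, 3) (Function('A')(H) = Pow(3, -1) = Rational(1, 3))
Add(Mul(-7731, Pow(48501, -1)), Mul(Function('A')(211), Pow(-5817, -1))) = Add(Mul(-7731, Pow(48501, -1)), Mul(Rational(1, 3), Pow(-5817, -1))) = Add(Mul(-7731, Rational(1, 48501)), Mul(Rational(1, 3), Rational(-1, 5817))) = Add(Rational(-859, 5389), Rational(-1, 17451)) = Rational(-14995798, 94043439)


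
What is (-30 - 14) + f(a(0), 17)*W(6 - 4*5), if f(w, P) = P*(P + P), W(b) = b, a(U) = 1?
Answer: -8136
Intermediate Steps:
f(w, P) = 2*P² (f(w, P) = P*(2*P) = 2*P²)
(-30 - 14) + f(a(0), 17)*W(6 - 4*5) = (-30 - 14) + (2*17²)*(6 - 4*5) = -44 + (2*289)*(6 - 20) = -44 + 578*(-14) = -44 - 8092 = -8136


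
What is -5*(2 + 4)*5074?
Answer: -152220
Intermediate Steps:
-5*(2 + 4)*5074 = -5*6*5074 = -30*5074 = -152220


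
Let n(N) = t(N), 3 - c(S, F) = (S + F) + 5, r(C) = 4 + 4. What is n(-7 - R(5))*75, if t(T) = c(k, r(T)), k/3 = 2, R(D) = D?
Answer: -1200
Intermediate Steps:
r(C) = 8
k = 6 (k = 3*2 = 6)
c(S, F) = -2 - F - S (c(S, F) = 3 - ((S + F) + 5) = 3 - ((F + S) + 5) = 3 - (5 + F + S) = 3 + (-5 - F - S) = -2 - F - S)
t(T) = -16 (t(T) = -2 - 1*8 - 1*6 = -2 - 8 - 6 = -16)
n(N) = -16
n(-7 - R(5))*75 = -16*75 = -1200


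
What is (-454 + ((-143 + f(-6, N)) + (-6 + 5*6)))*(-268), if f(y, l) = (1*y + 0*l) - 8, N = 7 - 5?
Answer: 157316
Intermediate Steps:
N = 2
f(y, l) = -8 + y (f(y, l) = (y + 0) - 8 = y - 8 = -8 + y)
(-454 + ((-143 + f(-6, N)) + (-6 + 5*6)))*(-268) = (-454 + ((-143 + (-8 - 6)) + (-6 + 5*6)))*(-268) = (-454 + ((-143 - 14) + (-6 + 30)))*(-268) = (-454 + (-157 + 24))*(-268) = (-454 - 133)*(-268) = -587*(-268) = 157316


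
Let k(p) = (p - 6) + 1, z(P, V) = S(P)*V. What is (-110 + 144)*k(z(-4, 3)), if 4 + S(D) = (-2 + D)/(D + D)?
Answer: -1003/2 ≈ -501.50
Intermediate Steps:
S(D) = -4 + (-2 + D)/(2*D) (S(D) = -4 + (-2 + D)/(D + D) = -4 + (-2 + D)/((2*D)) = -4 + (-2 + D)*(1/(2*D)) = -4 + (-2 + D)/(2*D))
z(P, V) = V*(-7/2 - 1/P) (z(P, V) = (-7/2 - 1/P)*V = V*(-7/2 - 1/P))
k(p) = -5 + p (k(p) = (-6 + p) + 1 = -5 + p)
(-110 + 144)*k(z(-4, 3)) = (-110 + 144)*(-5 + (-7/2*3 - 1*3/(-4))) = 34*(-5 + (-21/2 - 1*3*(-1/4))) = 34*(-5 + (-21/2 + 3/4)) = 34*(-5 - 39/4) = 34*(-59/4) = -1003/2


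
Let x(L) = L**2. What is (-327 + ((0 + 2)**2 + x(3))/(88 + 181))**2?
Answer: 7735202500/72361 ≈ 1.0690e+5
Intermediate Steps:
(-327 + ((0 + 2)**2 + x(3))/(88 + 181))**2 = (-327 + ((0 + 2)**2 + 3**2)/(88 + 181))**2 = (-327 + (2**2 + 9)/269)**2 = (-327 + (4 + 9)*(1/269))**2 = (-327 + 13*(1/269))**2 = (-327 + 13/269)**2 = (-87950/269)**2 = 7735202500/72361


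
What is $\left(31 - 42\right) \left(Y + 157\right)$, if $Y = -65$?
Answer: $-1012$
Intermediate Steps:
$\left(31 - 42\right) \left(Y + 157\right) = \left(31 - 42\right) \left(-65 + 157\right) = \left(-11\right) 92 = -1012$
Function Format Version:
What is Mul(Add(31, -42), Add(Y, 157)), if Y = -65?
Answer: -1012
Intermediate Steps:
Mul(Add(31, -42), Add(Y, 157)) = Mul(Add(31, -42), Add(-65, 157)) = Mul(-11, 92) = -1012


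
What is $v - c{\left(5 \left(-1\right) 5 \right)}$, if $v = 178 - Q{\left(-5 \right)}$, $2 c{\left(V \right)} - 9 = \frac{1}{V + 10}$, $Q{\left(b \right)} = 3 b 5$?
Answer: $\frac{3728}{15} \approx 248.53$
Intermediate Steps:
$Q{\left(b \right)} = 15 b$
$c{\left(V \right)} = \frac{9}{2} + \frac{1}{2 \left(10 + V\right)}$ ($c{\left(V \right)} = \frac{9}{2} + \frac{1}{2 \left(V + 10\right)} = \frac{9}{2} + \frac{1}{2 \left(10 + V\right)}$)
$v = 253$ ($v = 178 - 15 \left(-5\right) = 178 - -75 = 178 + 75 = 253$)
$v - c{\left(5 \left(-1\right) 5 \right)} = 253 - \frac{91 + 9 \cdot 5 \left(-1\right) 5}{2 \left(10 + 5 \left(-1\right) 5\right)} = 253 - \frac{91 + 9 \left(\left(-5\right) 5\right)}{2 \left(10 - 25\right)} = 253 - \frac{91 + 9 \left(-25\right)}{2 \left(10 - 25\right)} = 253 - \frac{91 - 225}{2 \left(-15\right)} = 253 - \frac{1}{2} \left(- \frac{1}{15}\right) \left(-134\right) = 253 - \frac{67}{15} = \frac{3728}{15}$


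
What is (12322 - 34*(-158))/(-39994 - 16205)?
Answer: -5898/18733 ≈ -0.31485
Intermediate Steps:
(12322 - 34*(-158))/(-39994 - 16205) = (12322 + 5372)/(-56199) = 17694*(-1/56199) = -5898/18733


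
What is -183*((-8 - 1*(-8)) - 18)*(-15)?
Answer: -49410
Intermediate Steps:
-183*((-8 - 1*(-8)) - 18)*(-15) = -183*((-8 + 8) - 18)*(-15) = -183*(0 - 18)*(-15) = -(-3294)*(-15) = -183*270 = -49410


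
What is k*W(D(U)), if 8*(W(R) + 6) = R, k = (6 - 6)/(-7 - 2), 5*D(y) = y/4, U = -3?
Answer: 0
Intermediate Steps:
D(y) = y/20 (D(y) = (y/4)/5 = y/20)
k = 0 (k = 0/(-9) = 0*(-⅑) = 0)
W(R) = -6 + R/8
k*W(D(U)) = 0*(-6 + ((1/20)*(-3))/8) = 0*(-6 + (⅛)*(-3/20)) = 0*(-6 - 3/160) = 0*(-963/160) = 0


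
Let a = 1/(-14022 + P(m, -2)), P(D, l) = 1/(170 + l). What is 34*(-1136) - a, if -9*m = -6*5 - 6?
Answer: -90986363512/2355695 ≈ -38624.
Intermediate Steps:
m = 4 (m = -(-6*5 - 6)/9 = -(-30 - 6)/9 = -⅑*(-36) = 4)
a = -168/2355695 (a = 1/(-14022 + 1/(170 - 2)) = 1/(-14022 + 1/168) = 1/(-2355695/168) = -168/2355695 ≈ -7.1316e-5)
34*(-1136) - a = 34*(-1136) - 1*(-168/2355695) = -38624 + 168/2355695 = -90986363512/2355695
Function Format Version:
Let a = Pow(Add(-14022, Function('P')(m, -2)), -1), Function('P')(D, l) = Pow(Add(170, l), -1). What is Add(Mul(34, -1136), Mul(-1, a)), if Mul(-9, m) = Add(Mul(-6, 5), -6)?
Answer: Rational(-90986363512, 2355695) ≈ -38624.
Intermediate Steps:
m = 4 (m = Mul(Rational(-1, 9), Add(Mul(-6, 5), -6)) = Mul(Rational(-1, 9), Add(-30, -6)) = Mul(Rational(-1, 9), -36) = 4)
a = Rational(-168, 2355695) (a = Pow(Add(-14022, Pow(Add(170, -2), -1)), -1) = Pow(Add(-14022, Pow(168, -1)), -1) = Pow(Add(-14022, Rational(1, 168)), -1) = Pow(Rational(-2355695, 168), -1) = Rational(-168, 2355695) ≈ -7.1316e-5)
Add(Mul(34, -1136), Mul(-1, a)) = Add(Mul(34, -1136), Mul(-1, Rational(-168, 2355695))) = Add(-38624, Rational(168, 2355695)) = Rational(-90986363512, 2355695)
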